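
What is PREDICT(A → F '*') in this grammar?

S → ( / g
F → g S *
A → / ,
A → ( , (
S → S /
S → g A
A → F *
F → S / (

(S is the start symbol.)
PREDICT(A → F '*') = (FIRST(RHS) \ {ε}) ∪ (FOLLOW(A) if ε ∈ FIRST(RHS), i.e. RHS ⇒* ε)
FIRST(F) = { '(', 'g' }
FIRST(F '*') = { '(', 'g' }
ε ∉ FIRST(F '*'), so FOLLOW(A) is not added.
PREDICT(A → F '*') = { '(', 'g' }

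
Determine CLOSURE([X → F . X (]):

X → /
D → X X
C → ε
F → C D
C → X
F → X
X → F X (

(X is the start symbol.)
Start with: [X → F . X (]
  [X → F . X (] has the dot before X: add [X → . /], [X → . F X (]
  [X → . F X (] has the dot before F: add [F → . C D], [F → . X]
  [F → . C D] has the dot before C: add [C → .], [C → . X]
No further items can be added.

CLOSURE = { [C → . X], [C → .], [F → . C D], [F → . X], [X → . /], [X → . F X (], [X → F . X (] }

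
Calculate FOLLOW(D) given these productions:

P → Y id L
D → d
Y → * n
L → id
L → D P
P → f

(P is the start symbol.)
In L → D P: D is followed by P, add FIRST(P) \ {ε} = { '*', 'f' }

Taking the union: FOLLOW(D) = { '*', 'f' }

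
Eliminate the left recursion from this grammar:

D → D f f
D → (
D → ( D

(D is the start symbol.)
D is directly left-recursive. The standard transformation for
  A → A α₁ | ... | A α_m | β₁ | ... | β_n
is
  A  → β₁ A' | ... | β_n A'
  A' → α₁ A' | ... | α_m A' | ε

D → ( becomes D → ( D'
D → ( D becomes D → ( D D'
D → D f f becomes D' → f f D'
Add D' → ε

Resulting grammar:
D → ( D'
D → ( D D'
D' → f f D'
D' → ε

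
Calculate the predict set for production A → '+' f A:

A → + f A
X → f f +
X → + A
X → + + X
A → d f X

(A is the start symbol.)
{ '+' }

PREDICT(A → '+' f A) = (FIRST(RHS) \ {ε}) ∪ (FOLLOW(A) if ε ∈ FIRST(RHS), i.e. RHS ⇒* ε)
FIRST('+' f A) = { '+' }
ε ∉ FIRST('+' f A), so FOLLOW(A) is not added.
PREDICT(A → '+' f A) = { '+' }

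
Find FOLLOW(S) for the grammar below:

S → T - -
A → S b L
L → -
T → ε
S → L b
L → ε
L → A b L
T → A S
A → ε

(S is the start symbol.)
{ $, '-', 'b' }

To compute FOLLOW(S), find every occurrence of S on a right-hand side N → α S β: add FIRST(β) \ {ε}, and if β is empty or nullable also add FOLLOW(N). Iterate to a fixed point.

S is the start symbol, so $ ∈ FOLLOW(S).
In A → S b L: S is followed by b L, add FIRST(b L) \ {ε} = { 'b' }
In T → A S: S is at the end, add FOLLOW(T)

The FOLLOW sets referred to above (computed the same way, to a fixed point):
  FOLLOW(T) = { '-' }

Taking the union: FOLLOW(S) = { $, '-', 'b' }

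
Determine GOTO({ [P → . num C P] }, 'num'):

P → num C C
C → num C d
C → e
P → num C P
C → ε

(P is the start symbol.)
{ [C → . e], [C → . num C d], [C → .], [P → num . C P] }

GOTO(I, 'num') = CLOSURE({ [A → αX.β] : [A → α.Xβ] ∈ I, X = 'num' })

Items with dot before 'num', with the dot advanced:
  [P → . num C P] → [P → num . C P]
Closure of the advanced items:
  [P → num . C P] has the dot before C: add [C → . num C d], [C → . e], [C → .]

GOTO = { [C → . e], [C → . num C d], [C → .], [P → num . C P] }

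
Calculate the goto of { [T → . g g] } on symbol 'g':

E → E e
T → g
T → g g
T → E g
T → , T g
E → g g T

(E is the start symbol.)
{ [T → g . g] }

GOTO(I, 'g') = CLOSURE({ [A → αX.β] : [A → α.Xβ] ∈ I, X = 'g' })

Items with dot before 'g', with the dot advanced:
  [T → . g g] → [T → g . g]
Closure adds nothing (no advanced item has the dot before a non-terminal).

GOTO = { [T → g . g] }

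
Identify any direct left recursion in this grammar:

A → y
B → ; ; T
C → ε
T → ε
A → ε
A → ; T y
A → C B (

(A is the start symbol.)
No direct left recursion

A → y: starts with y
B → ; ; T: starts with ';'
C → ε: starts with ε
T → ε: starts with ε
A → ε: starts with ε
A → ; T y: starts with ';'
A → C B (: starts with C

No direct left recursion found.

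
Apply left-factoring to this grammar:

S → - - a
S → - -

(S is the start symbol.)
Left-factoring transforms A → αβ₁ | αβ₂ into A → αA' and A' → β₁ | β₂
(α is the longest common prefix among the alternatives). Repeat until
no nonterminal has two alternatives with a common prefix.

Round 1: S has alternatives sharing prefix '- -'. Introduce S': S → - - S'
  Add: S' → a
  Add: S' → ε

No remaining common prefixes — done.

Resulting grammar:
S → - - S'
S' → a
S' → ε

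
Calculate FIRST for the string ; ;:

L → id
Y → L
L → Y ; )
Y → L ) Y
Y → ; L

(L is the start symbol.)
To compute FIRST(; ;), process the symbols left to right:
Symbol ; is a terminal. Add ';' and stop.
FIRST(; ;) = { ';' }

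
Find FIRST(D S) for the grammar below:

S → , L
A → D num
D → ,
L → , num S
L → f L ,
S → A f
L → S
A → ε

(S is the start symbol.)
FIRST sets of the non-terminals involved (from the grammar, by fixed-point iteration):
  FIRST(D) = { ',' }

To compute FIRST(D S), process the symbols left to right:
Symbol D is a non-terminal. Add FIRST(D) \ {ε} = { ',' }
D is not nullable (ε ∉ FIRST(D)), so stop here.
FIRST(D S) = { ',' }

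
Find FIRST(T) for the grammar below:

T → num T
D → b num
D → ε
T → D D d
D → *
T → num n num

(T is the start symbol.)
To compute FIRST(T), examine every production with T on the left-hand side, reading each right-hand side left to right until a non-nullable symbol is reached.

FIRST sets of the other non-terminals involved (by the same procedure, iterated to a fixed point):
  FIRST(D) = { '*', 'b', ε }

From T → num T:
  - num is a terminal: add 'num' and stop
From T → D D d:
  - D is a non-terminal: add FIRST(D) \ {ε} = { '*', 'b' }
    D is nullable, so continue to the next symbol
  - D is a non-terminal: add FIRST(D) \ {ε} = { '*', 'b' }
    D is nullable, so continue to the next symbol
  - d is a terminal: add 'd' and stop
From T → num n num:
  - num is a terminal: add 'num' and stop

Collecting: FIRST(T) = { '*', 'b', 'd', 'num' }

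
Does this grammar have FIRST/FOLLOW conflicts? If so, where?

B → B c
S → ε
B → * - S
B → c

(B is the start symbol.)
No FIRST/FOLLOW conflicts.

Nullable non-terminals: S.
S has a nullable alternative but only one production, so nothing to check.

B has no nullable alternative, so no FIRST/FOLLOW check is needed there.

No FIRST/FOLLOW conflicts found.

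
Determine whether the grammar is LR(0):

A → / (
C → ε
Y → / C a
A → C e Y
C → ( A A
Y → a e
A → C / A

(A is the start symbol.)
No. Shift-reduce conflict between [C → .] and [A → . / (]

A grammar is LR(0) if no state in the canonical LR(0) collection has:
  - both a shift item (dot before a terminal) and a complete item (shift-reduce conflict), or
  - two or more complete items (reduce-reduce conflict; the accept item [A' → A .] counts as a complete item here).

Augment with A' → A and build the canonical LR(0) collection (I0 = CLOSURE({[A' → . A]}), then GOTO on every symbol after a dot until no new states appear). It has 17 states:
  I0: { [A → . / (], [A → . C / A], [A → . C e Y], [A' → . A], [C → . ( A A], [C → .] }  — shift, reduce
  I1: { [A → . / (], [A → . C / A], [A → . C e Y], [C → ( . A A], [C → . ( A A], [C → .] }  — shift, reduce
  I2: { [A → / . (] }  — shift
  I3: { [A' → A .] }  — accept
  I4: { [A → C . / A], [A → C . e Y] }  — shift
  I5: { [A → . / (], [A → . C / A], [A → . C e Y], [A → C / . A], [C → . ( A A], [C → .] }  — shift, reduce
  I6: { [A → C e . Y], [Y → . / C a], [Y → . a e] }  — shift
  I7: { [C → . ( A A], [C → .], [Y → / . C a] }  — shift, reduce
  I8: { [A → C e Y .] }  — reduce
  I9: { [Y → a . e] }  — shift
  I10: { [Y → a e .] }  — reduce
  I11: { [Y → / C . a] }  — shift
  I12: { [Y → / C a .] }  — reduce
  I13: { [A → C / A .] }  — reduce
  I14: { [A → / ( .] }  — reduce
  I15: { [A → . / (], [A → . C / A], [A → . C e Y], [C → ( A . A], [C → . ( A A], [C → .] }  — shift, reduce
  I16: { [C → ( A A .] }  — reduce

Conflict in state I0:
  Shift-reduce conflict between [C → .] and [A → . / (]
So the grammar is NOT LR(0).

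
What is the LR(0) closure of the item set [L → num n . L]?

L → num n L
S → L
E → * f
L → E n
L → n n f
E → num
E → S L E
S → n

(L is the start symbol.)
Start with: [L → num n . L]
  [L → num n . L] has the dot before L: add [L → . num n L], [L → . E n], [L → . n n f]
  [L → . E n] has the dot before E: add [E → . * f], [E → . num], [E → . S L E]
  [E → . S L E] has the dot before S: add [S → . L], [S → . n]
No further items can be added.

CLOSURE = { [E → . * f], [E → . S L E], [E → . num], [L → . E n], [L → . n n f], [L → . num n L], [L → num n . L], [S → . L], [S → . n] }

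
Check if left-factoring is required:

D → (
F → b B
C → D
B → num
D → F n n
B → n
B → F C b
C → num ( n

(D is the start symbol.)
No, left-factoring is not needed

Left-factoring is needed when two productions for the same non-terminal
share a common prefix on the right-hand side.

Productions for D:
  D → (
  D → F n n
Productions for C:
  C → D
  C → num ( n
Productions for B:
  B → num
  B → n
  B → F C b

No common prefixes found.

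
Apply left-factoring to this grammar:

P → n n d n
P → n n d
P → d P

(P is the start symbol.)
Left-factoring transforms A → αβ₁ | αβ₂ into A → αA' and A' → β₁ | β₂
(α is the longest common prefix among the alternatives). Repeat until
no nonterminal has two alternatives with a common prefix.

Round 1: P has alternatives sharing prefix 'n n d'. Introduce P': P → n n d P'
  Add: P' → n
  Add: P' → ε

No remaining common prefixes — done.

Resulting grammar:
P → n n d P'
P' → n
P' → ε
P → d P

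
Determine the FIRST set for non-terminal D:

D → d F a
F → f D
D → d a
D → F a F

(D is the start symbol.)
{ 'd', 'f' }

To compute FIRST(D), examine every production with D on the left-hand side, reading each right-hand side left to right until a non-nullable symbol is reached.

FIRST sets of the other non-terminals involved (by the same procedure, iterated to a fixed point):
  FIRST(F) = { 'f' }

From D → d F a:
  - d is a terminal: add 'd' and stop
From D → d a:
  - d is a terminal: add 'd' and stop
From D → F a F:
  - F is a non-terminal: add FIRST(F) \ {ε} = { 'f' }
    F is not nullable, so stop

Collecting: FIRST(D) = { 'd', 'f' }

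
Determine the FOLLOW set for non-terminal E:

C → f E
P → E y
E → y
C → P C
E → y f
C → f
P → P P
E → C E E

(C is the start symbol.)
To compute FOLLOW(E), find every occurrence of E on a right-hand side N → α E β: add FIRST(β) \ {ε}, and if β is empty or nullable also add FOLLOW(N). Iterate to a fixed point.

In C → f E: E is at the end, add FOLLOW(C)
In P → E y: E is followed by y, add FIRST(y) \ {ε} = { 'y' }
In E → C E E: E is followed by E, add FIRST(E) \ {ε} = { 'f', 'y' }
In E → C E E: E is at the end; this adds FOLLOW(E) to itself — nothing new

The FOLLOW sets referred to above (computed the same way, to a fixed point):
  FOLLOW(C) = { $, 'f', 'y' }

Taking the union: FOLLOW(E) = { $, 'f', 'y' }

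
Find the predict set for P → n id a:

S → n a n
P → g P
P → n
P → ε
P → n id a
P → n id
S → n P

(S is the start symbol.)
PREDICT(P → n id a) = (FIRST(RHS) \ {ε}) ∪ (FOLLOW(P) if ε ∈ FIRST(RHS), i.e. RHS ⇒* ε)
FIRST(n id a) = { 'n' }
ε ∉ FIRST(n id a), so FOLLOW(P) is not added.
PREDICT(P → n id a) = { 'n' }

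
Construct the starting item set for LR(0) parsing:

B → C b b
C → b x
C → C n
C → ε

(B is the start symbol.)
First, augment the grammar with B' → B
I₀ = CLOSURE({ [B' → . B] }):
  [B' → . B] has the dot before B: add [B → . C b b]
  [B → . C b b] has the dot before C: add [C → . b x], [C → . C n], [C → .]
No further items can be added.

I₀ = { [B → . C b b], [B' → . B], [C → . C n], [C → . b x], [C → .] }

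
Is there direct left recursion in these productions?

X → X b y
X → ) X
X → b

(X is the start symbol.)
Yes, X is left-recursive

X → X b y: LEFT RECURSIVE (starts with X)
X → ) X: starts with ')'
X → b: starts with b

The grammar has direct left recursion on: X.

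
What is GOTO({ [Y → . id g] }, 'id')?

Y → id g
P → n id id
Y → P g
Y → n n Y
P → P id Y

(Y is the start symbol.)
GOTO(I, 'id') = CLOSURE({ [A → αX.β] : [A → α.Xβ] ∈ I, X = 'id' })

Items with dot before 'id', with the dot advanced:
  [Y → . id g] → [Y → id . g]
Closure adds nothing (no advanced item has the dot before a non-terminal).

GOTO = { [Y → id . g] }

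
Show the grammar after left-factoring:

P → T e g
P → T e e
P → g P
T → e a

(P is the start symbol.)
P → T e P'
P' → g
P' → e
P → g P
T → e a

Left-factoring transforms A → αβ₁ | αβ₂ into A → αA' and A' → β₁ | β₂
(α is the longest common prefix among the alternatives). Repeat until
no nonterminal has two alternatives with a common prefix.

Round 1: P has alternatives sharing prefix 'T e'. Introduce P': P → T e P'
  Add: P' → g
  Add: P' → e

No remaining common prefixes — done.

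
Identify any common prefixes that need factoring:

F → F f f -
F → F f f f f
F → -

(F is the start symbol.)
Left-factoring is needed when two productions for the same non-terminal
share a common prefix on the right-hand side.

Productions for F:
  F → F f f -
  F → F f f f f
  F → -

Found common prefix 'F f f' in productions for F

Answer: Yes, F has productions with common prefix 'F f f'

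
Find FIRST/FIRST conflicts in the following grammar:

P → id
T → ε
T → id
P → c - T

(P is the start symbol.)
No FIRST/FIRST conflicts.

A FIRST/FIRST conflict occurs when two productions N → α and N → β for the same non-terminal have FIRST(α) ∩ FIRST(β) ≠ ∅ (with ε ∈ FIRST of a nullable right-hand side, so two nullable alternatives also conflict).

Productions for P:
  P → id: FIRST = { 'id' }
  P → c - T: FIRST = { 'c' }
Productions for T:
  T → ε: FIRST = { ε }
  T → id: FIRST = { 'id' }

All alternatives of each non-terminal have pairwise disjoint FIRST sets.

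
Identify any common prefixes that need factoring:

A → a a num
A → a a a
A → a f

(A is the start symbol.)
Yes, A has productions with common prefix 'a'

Left-factoring is needed when two productions for the same non-terminal
share a common prefix on the right-hand side.

Productions for A:
  A → a a num
  A → a a a
  A → a f

Found common prefix 'a' in productions for A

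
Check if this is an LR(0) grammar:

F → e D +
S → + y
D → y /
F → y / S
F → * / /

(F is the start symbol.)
Augment with F' → F and build the canonical LR(0) collection (I0 = CLOSURE({[F' → . F]}), then GOTO on every symbol after a dot until no new states appear). It has 15 states:
  I0: { [F → . * / /], [F → . e D +], [F → . y / S], [F' → . F] }  — shift
  I1: { [F → * . / /] }  — shift
  I2: { [F' → F .] }  — accept
  I3: { [D → . y /], [F → e . D +] }  — shift
  I4: { [F → y . / S] }  — shift
  I5: { [F → y / . S], [S → . + y] }  — shift
  I6: { [S → + . y] }  — shift
  I7: { [F → y / S .] }  — reduce
  I8: { [S → + y .] }  — reduce
  I9: { [F → e D . +] }  — shift
  I10: { [D → y . /] }  — shift
  I11: { [D → y / .] }  — reduce
  I12: { [F → e D + .] }  — reduce
  I13: { [F → * / . /] }  — shift
  I14: { [F → * / / .] }  — reduce

Every state is either a pure shift/goto state or contains exactly one complete item and nothing to shift — no conflicts. The grammar is LR(0).

Answer: Yes, the grammar is LR(0)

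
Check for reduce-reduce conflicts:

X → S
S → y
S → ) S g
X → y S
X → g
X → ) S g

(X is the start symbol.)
Yes — I12: [S → ) S g .] vs [X → ) S g .]

A reduce-reduce conflict occurs when an LR(0) state has two complete items [A → α .] and [B → β .] — both call for a reduction, and with no lookahead the parser cannot choose between them.

Augment with X' → X and build the canonical LR(0) collection (I0 = CLOSURE({[X' → . X]}), then GOTO on every symbol after a dot until no new states appear). It has 13 states:
  I0: { [S → . ) S g], [S → . y], [X → . ) S g], [X → . S], [X → . g], [X → . y S], [X' → . X] }  — shift
  I1: { [S → ) . S g], [S → . ) S g], [S → . y], [X → ) . S g] }  — shift
  I2: { [X → S .] }  — reduce
  I3: { [X' → X .] }  — accept
  I4: { [X → g .] }  — reduce
  I5: { [S → . ) S g], [S → . y], [S → y .], [X → y . S] }  — shift, reduce
  I6: { [S → ) . S g], [S → . ) S g], [S → . y] }  — shift
  I7: { [X → y S .] }  — reduce
  I8: { [S → y .] }  — reduce
  I9: { [S → ) S . g] }  — shift
  I10: { [S → ) S g .] }  — reduce
  I11: { [S → ) S . g], [X → ) S . g] }  — shift
  I12: { [S → ) S g .], [X → ) S g .] }  — 2 reduces

I12 contains complete items [S → ) S g .], [X → ) S g .] — reduce-reduce conflict.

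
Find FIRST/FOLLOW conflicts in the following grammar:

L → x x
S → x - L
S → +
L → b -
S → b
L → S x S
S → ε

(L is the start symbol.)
Yes. S → x '-' L with FOLLOW(S) on { 'x' }

A FIRST/FOLLOW conflict occurs when a non-terminal N has a nullable alternative N → β (β ⇒* ε) and another alternative N → α with FIRST(α) ∩ FOLLOW(N) ≠ ∅: on such a lookahead the parser cannot decide between expanding α and letting N vanish via β.

Nullable non-terminals: S.

S: nullable alternative(s) S → ε; FOLLOW(S) = { $, 'x' }
  S → x - L: FIRST \ {ε} = { 'x' } — overlaps FOLLOW(S) on { 'x' }: CONFLICT
  S → +: FIRST \ {ε} = { '+' } — disjoint from FOLLOW(S)
  S → b: FIRST \ {ε} = { 'b' } — disjoint from FOLLOW(S)
  S → ε: FIRST \ {ε} = { } — this is the only nullable alternative, skip

L has no nullable alternative, so no FIRST/FOLLOW check is needed there.

So the grammar has 1 FIRST/FOLLOW conflict (marked CONFLICT above).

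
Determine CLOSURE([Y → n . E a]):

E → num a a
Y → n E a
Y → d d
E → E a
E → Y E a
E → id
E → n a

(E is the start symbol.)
{ [E → . E a], [E → . Y E a], [E → . id], [E → . n a], [E → . num a a], [Y → . d d], [Y → . n E a], [Y → n . E a] }

Start with: [Y → n . E a]
  [Y → n . E a] has the dot before E: add [E → . num a a], [E → . E a], [E → . Y E a], [E → . id], [E → . n a]
  [E → . Y E a] has the dot before Y: add [Y → . n E a], [Y → . d d]
No further items can be added.

CLOSURE = { [E → . E a], [E → . Y E a], [E → . id], [E → . n a], [E → . num a a], [Y → . d d], [Y → . n E a], [Y → n . E a] }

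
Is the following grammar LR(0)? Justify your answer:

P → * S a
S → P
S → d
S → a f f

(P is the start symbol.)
A grammar is LR(0) if no state in the canonical LR(0) collection has:
  - both a shift item (dot before a terminal) and a complete item (shift-reduce conflict), or
  - two or more complete items (reduce-reduce conflict; the accept item [P' → P .] counts as a complete item here).

Augment with P' → P and build the canonical LR(0) collection (I0 = CLOSURE({[P' → . P]}), then GOTO on every symbol after a dot until no new states appear). It has 10 states:
  I0: { [P → . * S a], [P' → . P] }  — shift
  I1: { [P → * . S a], [P → . * S a], [S → . P], [S → . a f f], [S → . d] }  — shift
  I2: { [P' → P .] }  — accept
  I3: { [S → P .] }  — reduce
  I4: { [P → * S . a] }  — shift
  I5: { [S → a . f f] }  — shift
  I6: { [S → d .] }  — reduce
  I7: { [S → a f . f] }  — shift
  I8: { [S → a f f .] }  — reduce
  I9: { [P → * S a .] }  — reduce

Every state is either a pure shift/goto state or contains exactly one complete item and nothing to shift — no conflicts. The grammar is LR(0).

Answer: Yes, the grammar is LR(0)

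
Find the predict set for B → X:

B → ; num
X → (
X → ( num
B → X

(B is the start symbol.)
PREDICT(B → X) = (FIRST(RHS) \ {ε}) ∪ (FOLLOW(B) if ε ∈ FIRST(RHS), i.e. RHS ⇒* ε)
FIRST(X) = { '(' }
FIRST(X) = { '(' }
ε ∉ FIRST(X), so FOLLOW(B) is not added.
PREDICT(B → X) = { '(' }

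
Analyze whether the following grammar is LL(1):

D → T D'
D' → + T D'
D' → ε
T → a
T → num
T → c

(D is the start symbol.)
A grammar is LL(1) if for each non-terminal N with multiple productions, the predict sets of those productions are pairwise disjoint, where PREDICT(N → α) = (FIRST(α) \ {ε}) ∪ (FOLLOW(N) if α ⇒* ε).

Relevant sets:
  FOLLOW(D') = { $ }

For D':
  PREDICT(D' → '+' T D') = { '+' }
  PREDICT(D' → ε) = { $ }
For T:
  PREDICT(T → a) = { 'a' }
  PREDICT(T → num) = { 'num' }
  PREDICT(T → c) = { 'c' }
D has a single production, so nothing to check there.

All predict sets are disjoint. The grammar IS LL(1).

Answer: Yes, the grammar is LL(1).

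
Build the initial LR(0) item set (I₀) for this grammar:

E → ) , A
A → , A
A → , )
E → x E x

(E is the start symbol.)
{ [E → . ) , A], [E → . x E x], [E' → . E] }

First, augment the grammar with E' → E
I₀ = CLOSURE({ [E' → . E] }):
  [E' → . E] has the dot before E: add [E → . ) , A], [E → . x E x]
No further items can be added.

I₀ = { [E → . ) , A], [E → . x E x], [E' → . E] }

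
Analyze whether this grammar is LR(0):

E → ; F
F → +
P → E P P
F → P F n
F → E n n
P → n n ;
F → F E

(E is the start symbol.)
Augment with E' → E and build the canonical LR(0) collection (I0 = CLOSURE({[E' → . E]}), then GOTO on every symbol after a dot until no new states appear). It has 18 states:
  I0: { [E → . ; F], [E' → . E] }  — shift
  I1: { [E → . ; F], [E → ; . F], [F → . +], [F → . E n n], [F → . F E], [F → . P F n], [P → . E P P], [P → . n n ;] }  — shift
  I2: { [E' → E .] }  — accept
  I3: { [F → + .] }  — reduce
  I4: { [E → . ; F], [F → E . n n], [P → . E P P], [P → . n n ;], [P → E . P P] }  — shift
  I5: { [E → . ; F], [E → ; F .], [F → F . E] }  — shift, reduce
  I6: { [E → . ; F], [F → . +], [F → . E n n], [F → . F E], [F → . P F n], [F → P . F n], [P → . E P P], [P → . n n ;] }  — shift
  I7: { [P → n . n ;] }  — shift
  I8: { [P → n n . ;] }  — shift
  I9: { [P → n n ; .] }  — reduce
  I10: { [E → . ; F], [F → F . E], [F → P F . n] }  — shift
  I11: { [F → F E .] }  — reduce
  I12: { [F → P F n .] }  — reduce
  I13: { [E → . ; F], [P → . E P P], [P → . n n ;], [P → E . P P] }  — shift
  I14: { [E → . ; F], [P → . E P P], [P → . n n ;], [P → E P . P] }  — shift
  I15: { [F → E n . n], [P → n . n ;] }  — shift
  I16: { [F → E n n .], [P → n n . ;] }  — shift, reduce
  I17: { [P → E P P .] }  — reduce

Conflict in state I5:
  Shift-reduce conflict between [E → ; F .] and [E → . ; F]
So the grammar is NOT LR(0).

Answer: No. Shift-reduce conflict between [E → ; F .] and [E → . ; F]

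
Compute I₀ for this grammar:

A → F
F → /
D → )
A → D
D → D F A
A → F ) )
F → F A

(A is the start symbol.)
{ [A → . D], [A → . F ) )], [A → . F], [A' → . A], [D → . )], [D → . D F A], [F → . /], [F → . F A] }

First, augment the grammar with A' → A
I₀ = CLOSURE({ [A' → . A] }):
  [A' → . A] has the dot before A: add [A → . F], [A → . D], [A → . F ) )]
  [A → . F] has the dot before F: add [F → . /], [F → . F A]
  [A → . D] has the dot before D: add [D → . )], [D → . D F A]
No further items can be added.

I₀ = { [A → . D], [A → . F ) )], [A → . F], [A' → . A], [D → . )], [D → . D F A], [F → . /], [F → . F A] }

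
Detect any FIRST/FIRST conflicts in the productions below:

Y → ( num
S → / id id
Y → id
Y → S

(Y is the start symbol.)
A FIRST/FIRST conflict occurs when two productions N → α and N → β for the same non-terminal have FIRST(α) ∩ FIRST(β) ≠ ∅ (with ε ∈ FIRST of a nullable right-hand side, so two nullable alternatives also conflict).

FIRST sets of the non-terminals at (or reachable through a nullable prefix from) the front of some alternative:
  FIRST(S) = { '/' }

Productions for Y:
  Y → ( num: FIRST = { '(' }
  Y → id: FIRST = { 'id' }
  Y → S: FIRST = { '/' }
S has only one production, so no FIRST/FIRST conflict is possible there.

All alternatives of each non-terminal have pairwise disjoint FIRST sets.

Answer: No FIRST/FIRST conflicts.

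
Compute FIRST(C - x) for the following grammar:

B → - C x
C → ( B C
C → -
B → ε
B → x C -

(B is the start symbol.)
{ '(', '-' }

FIRST sets of the non-terminals involved (from the grammar, by fixed-point iteration):
  FIRST(C) = { '(', '-' }

To compute FIRST(C - x), process the symbols left to right:
Symbol C is a non-terminal. Add FIRST(C) \ {ε} = { '(', '-' }
C is not nullable (ε ∉ FIRST(C)), so stop here.
FIRST(C - x) = { '(', '-' }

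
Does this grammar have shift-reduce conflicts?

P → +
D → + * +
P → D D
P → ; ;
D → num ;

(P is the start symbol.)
Yes — I1: [P → + .] vs [D → + . * +]

A shift-reduce conflict occurs when an LR(0) state has both:
  - a complete (reduce) item [A → α .] (dot at the end), and
  - a shift item [B → β . c γ] (dot before a terminal).

Augment with P' → P and build the canonical LR(0) collection (I0 = CLOSURE({[P' → . P]}), then GOTO on every symbol after a dot until no new states appear). It has 12 states:
  I0: { [D → . + * +], [D → . num ;], [P → . +], [P → . ; ;], [P → . D D], [P' → . P] }  — shift
  I1: { [D → + . * +], [P → + .] }  — shift, reduce
  I2: { [P → ; . ;] }  — shift
  I3: { [D → . + * +], [D → . num ;], [P → D . D] }  — shift
  I4: { [P' → P .] }  — accept
  I5: { [D → num . ;] }  — shift
  I6: { [D → num ; .] }  — reduce
  I7: { [D → + . * +] }  — shift
  I8: { [P → D D .] }  — reduce
  I9: { [D → + * . +] }  — shift
  I10: { [D → + * + .] }  — reduce
  I11: { [P → ; ; .] }  — reduce

I1 contains reduce item [P → + .] and shift item [D → + . * +] — shift-reduce conflict.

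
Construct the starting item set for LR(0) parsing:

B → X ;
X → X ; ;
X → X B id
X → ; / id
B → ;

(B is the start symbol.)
First, augment the grammar with B' → B
I₀ = CLOSURE({ [B' → . B] }):
  [B' → . B] has the dot before B: add [B → . X ;], [B → . ;]
  [B → . X ;] has the dot before X: add [X → . X ; ;], [X → . X B id], [X → . ; / id]
No further items can be added.

I₀ = { [B → . ;], [B → . X ;], [B' → . B], [X → . ; / id], [X → . X ; ;], [X → . X B id] }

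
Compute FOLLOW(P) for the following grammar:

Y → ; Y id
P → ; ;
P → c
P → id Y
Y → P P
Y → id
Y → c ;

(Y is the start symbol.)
{ $, ';', 'c', 'id' }

To compute FOLLOW(P), find every occurrence of P on a right-hand side N → α P β: add FIRST(β) \ {ε}, and if β is empty or nullable also add FOLLOW(N). Iterate to a fixed point.

In Y → P P: P is followed by P, add FIRST(P) \ {ε} = { ';', 'c', 'id' }
In Y → P P: P is at the end, add FOLLOW(Y)

The FOLLOW sets referred to above (computed the same way, to a fixed point):
  FOLLOW(Y) = { $, ';', 'c', 'id' }

Taking the union: FOLLOW(P) = { $, ';', 'c', 'id' }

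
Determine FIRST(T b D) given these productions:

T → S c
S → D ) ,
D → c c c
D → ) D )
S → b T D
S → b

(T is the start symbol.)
{ ')', 'b', 'c' }

FIRST sets of the non-terminals involved (from the grammar, by fixed-point iteration):
  FIRST(T) = { ')', 'b', 'c' }

To compute FIRST(T b D), process the symbols left to right:
Symbol T is a non-terminal. Add FIRST(T) \ {ε} = { ')', 'b', 'c' }
T is not nullable (ε ∉ FIRST(T)), so stop here.
FIRST(T b D) = { ')', 'b', 'c' }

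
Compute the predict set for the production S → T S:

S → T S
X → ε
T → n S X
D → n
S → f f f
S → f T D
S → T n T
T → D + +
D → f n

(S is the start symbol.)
PREDICT(S → T S) = (FIRST(RHS) \ {ε}) ∪ (FOLLOW(S) if ε ∈ FIRST(RHS), i.e. RHS ⇒* ε)
FIRST(T) = { 'f', 'n' }
FIRST(T S) = { 'f', 'n' }
ε ∉ FIRST(T S), so FOLLOW(S) is not added.
PREDICT(S → T S) = { 'f', 'n' }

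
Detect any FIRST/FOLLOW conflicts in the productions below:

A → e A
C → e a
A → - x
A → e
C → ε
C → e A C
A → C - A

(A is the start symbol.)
A FIRST/FOLLOW conflict occurs when a non-terminal N has a nullable alternative N → β (β ⇒* ε) and another alternative N → α with FIRST(α) ∩ FOLLOW(N) ≠ ∅: on such a lookahead the parser cannot decide between expanding α and letting N vanish via β.

Nullable non-terminals: C.

C: nullable alternative(s) C → ε; FOLLOW(C) = { '-' }
  C → e a: FIRST \ {ε} = { 'e' } — disjoint from FOLLOW(C)
  C → ε: FIRST \ {ε} = { } — this is the only nullable alternative, skip
  C → e A C: FIRST \ {ε} = { 'e' } — disjoint from FOLLOW(C)

A has no nullable alternative, so no FIRST/FOLLOW check is needed there.

No FIRST/FOLLOW conflicts found.

Answer: No FIRST/FOLLOW conflicts.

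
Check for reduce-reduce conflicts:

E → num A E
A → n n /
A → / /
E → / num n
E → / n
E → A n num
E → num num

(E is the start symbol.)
No reduce-reduce conflicts

A reduce-reduce conflict occurs when an LR(0) state has two complete items [A → α .] and [B → β .] — both call for a reduction, and with no lookahead the parser cannot choose between them.

Augment with E' → E and build the canonical LR(0) collection (I0 = CLOSURE({[E' → . E]}), then GOTO on every symbol after a dot until no new states appear). It has 18 states:
  I0: { [A → . / /], [A → . n n /], [E → . / n], [E → . / num n], [E → . A n num], [E → . num A E], [E → . num num], [E' → . E] }  — shift
  I1: { [A → / . /], [E → / . n], [E → / . num n] }  — shift
  I2: { [E → A . n num] }  — shift
  I3: { [E' → E .] }  — accept
  I4: { [A → n . n /] }  — shift
  I5: { [A → . / /], [A → . n n /], [E → num . A E], [E → num . num] }  — shift
  I6: { [A → / . /] }  — shift
  I7: { [A → . / /], [A → . n n /], [E → . / n], [E → . / num n], [E → . A n num], [E → . num A E], [E → . num num], [E → num A . E] }  — shift
  I8: { [E → num num .] }  — reduce
  I9: { [E → num A E .] }  — reduce
  I10: { [A → / / .] }  — reduce
  I11: { [A → n n . /] }  — shift
  I12: { [A → n n / .] }  — reduce
  I13: { [E → A n . num] }  — shift
  I14: { [E → A n num .] }  — reduce
  I15: { [E → / n .] }  — reduce
  I16: { [E → / num . n] }  — shift
  I17: { [E → / num n .] }  — reduce

No state contains more than one complete item.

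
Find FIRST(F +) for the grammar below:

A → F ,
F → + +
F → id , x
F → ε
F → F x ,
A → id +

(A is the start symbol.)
FIRST sets of the non-terminals involved (from the grammar, by fixed-point iteration):
  FIRST(F) = { '+', 'id', 'x', ε }

To compute FIRST(F +), process the symbols left to right:
Symbol F is a non-terminal. Add FIRST(F) \ {ε} = { '+', 'id', 'x' }
F is nullable (ε ∈ FIRST(F)), continue to the next symbol.
Symbol + is a terminal. Add '+' and stop.
FIRST(F +) = { '+', 'id', 'x' }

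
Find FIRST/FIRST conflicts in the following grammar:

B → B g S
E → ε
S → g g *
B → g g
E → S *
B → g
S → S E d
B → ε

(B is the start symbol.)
Yes. B → B g S / B → g g on { 'g' }; B → B g S / B → g on { 'g' }; B → g g / B → g on { 'g' }; S → g g '*' / S → S E d on { 'g' }

A FIRST/FIRST conflict occurs when two productions N → α and N → β for the same non-terminal have FIRST(α) ∩ FIRST(β) ≠ ∅ (with ε ∈ FIRST of a nullable right-hand side, so two nullable alternatives also conflict).

FIRST sets of the non-terminals at (or reachable through a nullable prefix from) the front of some alternative:
  FIRST(B) = { 'g', ε }
  FIRST(S) = { 'g' }

Productions for B:
  B → B g S: FIRST = { 'g' }
  B → g g: FIRST = { 'g' }
  B → g: FIRST = { 'g' }
  B → ε: FIRST = { ε }
Productions for E:
  E → ε: FIRST = { ε }
  E → S *: FIRST = { 'g' }
Productions for S:
  S → g g *: FIRST = { 'g' }
  S → S E d: FIRST = { 'g' }

Conflict for B: B → B g S and B → g g
  Overlap: { 'g' }
Conflict for B: B → B g S and B → g
  Overlap: { 'g' }
Conflict for B: B → g g and B → g
  Overlap: { 'g' }
Conflict for S: S → g g * and S → S E d
  Overlap: { 'g' }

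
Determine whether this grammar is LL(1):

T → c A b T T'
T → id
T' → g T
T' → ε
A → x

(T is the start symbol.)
No. Predict set conflict for T': { 'g' }

Relevant sets:
  FOLLOW(T') = { $, 'g' }

For T:
  PREDICT(T → c A b T T') = { 'c' }
  PREDICT(T → id) = { 'id' }
For T':
  PREDICT(T' → g T) = { 'g' }
  PREDICT(T' → ε) = { $, 'g' }
A has a single production, so nothing to check there.

Conflict found: Predict set conflict for T': { 'g' }
The grammar is NOT LL(1).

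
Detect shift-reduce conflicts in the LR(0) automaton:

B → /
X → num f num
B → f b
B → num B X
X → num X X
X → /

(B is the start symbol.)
No shift-reduce conflicts

Augment with B' → B and build the canonical LR(0) collection (I0 = CLOSURE({[B' → . B]}), then GOTO on every symbol after a dot until no new states appear). It has 14 states:
  I0: { [B → . /], [B → . f b], [B → . num B X], [B' → . B] }  — shift
  I1: { [B → / .] }  — reduce
  I2: { [B' → B .] }  — accept
  I3: { [B → f . b] }  — shift
  I4: { [B → . /], [B → . f b], [B → . num B X], [B → num . B X] }  — shift
  I5: { [B → num B . X], [X → . /], [X → . num X X], [X → . num f num] }  — shift
  I6: { [X → / .] }  — reduce
  I7: { [B → num B X .] }  — reduce
  I8: { [X → . /], [X → . num X X], [X → . num f num], [X → num . X X], [X → num . f num] }  — shift
  I9: { [X → . /], [X → . num X X], [X → . num f num], [X → num X . X] }  — shift
  I10: { [X → num f . num] }  — shift
  I11: { [X → num f num .] }  — reduce
  I12: { [X → num X X .] }  — reduce
  I13: { [B → f b .] }  — reduce

No state contains both a complete item and a shift item.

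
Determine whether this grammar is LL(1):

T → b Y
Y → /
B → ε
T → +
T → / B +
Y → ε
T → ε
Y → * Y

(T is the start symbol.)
Yes, the grammar is LL(1).

A grammar is LL(1) if for each non-terminal N with multiple productions, the predict sets of those productions are pairwise disjoint, where PREDICT(N → α) = (FIRST(α) \ {ε}) ∪ (FOLLOW(N) if α ⇒* ε).

Relevant sets:
  FOLLOW(T) = { $ }
  FOLLOW(Y) = { $ }

For T:
  PREDICT(T → b Y) = { 'b' }
  PREDICT(T → '+') = { '+' }
  PREDICT(T → '/' B '+') = { '/' }
  PREDICT(T → ε) = { $ }
For Y:
  PREDICT(Y → '/') = { '/' }
  PREDICT(Y → ε) = { $ }
  PREDICT(Y → '*' Y) = { '*' }
B has a single production, so nothing to check there.

All predict sets are disjoint. The grammar IS LL(1).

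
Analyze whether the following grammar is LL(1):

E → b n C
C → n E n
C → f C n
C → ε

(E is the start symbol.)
No. Predict set conflict for C: { 'n' }

Relevant sets:
  FOLLOW(C) = { $, 'n' }

For C:
  PREDICT(C → n E n) = { 'n' }
  PREDICT(C → f C n) = { 'f' }
  PREDICT(C → ε) = { $, 'n' }
E has a single production, so nothing to check there.

Conflict found: Predict set conflict for C: { 'n' }
The grammar is NOT LL(1).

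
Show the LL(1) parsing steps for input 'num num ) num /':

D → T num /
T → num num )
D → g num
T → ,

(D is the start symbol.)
LL(1) parsing maintains a stack (initially the start symbol over $) and the input. At each step: if the stack top is a terminal, match it against the current input token; if it is a non-terminal N, replace it with the RHS of M[N, lookahead] (the unique production whose predict set contains the lookahead).

Stack is shown with the top on the left.

Stack              Input              Action
--------------------------------------------
D $                num num ) num / $  output D → T num /
T num / $          num num ) num / $  output T → num num )
num num ) num / $  num num ) num / $  match 'num'
num ) num / $      num ) num / $      match 'num'
) num / $          ) num / $          match ')'
num / $            num / $            match 'num'
/ $                / $                match '/'
$                  $                  accept

The string is accepted.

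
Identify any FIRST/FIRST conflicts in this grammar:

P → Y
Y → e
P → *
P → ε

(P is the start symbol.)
A FIRST/FIRST conflict occurs when two productions N → α and N → β for the same non-terminal have FIRST(α) ∩ FIRST(β) ≠ ∅ (with ε ∈ FIRST of a nullable right-hand side, so two nullable alternatives also conflict).

FIRST sets of the non-terminals at (or reachable through a nullable prefix from) the front of some alternative:
  FIRST(Y) = { 'e' }

Productions for P:
  P → Y: FIRST = { 'e' }
  P → *: FIRST = { '*' }
  P → ε: FIRST = { ε }
Y has only one production, so no FIRST/FIRST conflict is possible there.

All alternatives of each non-terminal have pairwise disjoint FIRST sets.

Answer: No FIRST/FIRST conflicts.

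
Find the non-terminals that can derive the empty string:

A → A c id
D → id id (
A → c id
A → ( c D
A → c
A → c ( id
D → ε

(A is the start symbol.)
A non-terminal is nullable if it can derive ε (the empty string): either it has an ε-production, or it has a production whose right-hand side consists entirely of nullable non-terminals.

ε-productions: D → ε
So D is immediately nullable.
No further non-terminal can be added: every production for the remaining non-terminals contains a terminal or a non-nullable non-terminal.
Nullable = { 'D' }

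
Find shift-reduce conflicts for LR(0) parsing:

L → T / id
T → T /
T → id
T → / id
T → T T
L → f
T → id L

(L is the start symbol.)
Yes — I5: [T → id .] vs [L → . f]; I7: [T → T / .] vs [L → T / . id]; I8: [T → T T .] vs [T → . / id]; I9: [T → T / .] vs [T → / . id]

Augment with L' → L and build the canonical LR(0) collection (I0 = CLOSURE({[L' → . L]}), then GOTO on every symbol after a dot until no new states appear). It has 12 states:
  I0: { [L → . T / id], [L → . f], [L' → . L], [T → . / id], [T → . T /], [T → . T T], [T → . id L], [T → . id] }  — shift
  I1: { [T → / . id] }  — shift
  I2: { [L' → L .] }  — accept
  I3: { [L → T . / id], [T → . / id], [T → . T /], [T → . T T], [T → . id L], [T → . id], [T → T . /], [T → T . T] }  — shift
  I4: { [L → f .] }  — reduce
  I5: { [L → . T / id], [L → . f], [T → . / id], [T → . T /], [T → . T T], [T → . id L], [T → . id], [T → id . L], [T → id .] }  — shift, reduce
  I6: { [T → id L .] }  — reduce
  I7: { [L → T / . id], [T → / . id], [T → T / .] }  — shift, reduce
  I8: { [T → . / id], [T → . T /], [T → . T T], [T → . id L], [T → . id], [T → T . /], [T → T . T], [T → T T .] }  — shift, reduce
  I9: { [T → / . id], [T → T / .] }  — shift, reduce
  I10: { [T → / id .] }  — reduce
  I11: { [L → T / id .], [T → / id .] }  — 2 reduces

I5 contains reduce item [T → id .] and shift items [L → . f], [T → . / id], [T → . id], [T → . id L] — shift-reduce conflict.
I7 contains reduce item [T → T / .] and shift items [L → T / . id], [T → / . id] — shift-reduce conflict.
I8 contains reduce item [T → T T .] and shift items [T → . / id], [T → T . /], [T → . id], [T → . id L] — shift-reduce conflict.
I9 contains reduce item [T → T / .] and shift item [T → / . id] — shift-reduce conflict.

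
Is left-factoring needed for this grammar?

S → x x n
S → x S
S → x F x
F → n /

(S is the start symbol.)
Left-factoring is needed when two productions for the same non-terminal
share a common prefix on the right-hand side.

Productions for S:
  S → x x n
  S → x S
  S → x F x

Found common prefix 'x' in productions for S

Answer: Yes, S has productions with common prefix 'x'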